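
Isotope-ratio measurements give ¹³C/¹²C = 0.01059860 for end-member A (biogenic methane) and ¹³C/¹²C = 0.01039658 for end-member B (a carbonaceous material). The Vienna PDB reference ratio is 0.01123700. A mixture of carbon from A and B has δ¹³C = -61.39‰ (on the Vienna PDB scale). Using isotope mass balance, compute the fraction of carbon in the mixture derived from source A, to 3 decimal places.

δ_A = (0.01059860/0.01123700 − 1)×1000 = (0.943188 − 1)×1000 = -56.812‰
δ_B = (0.01039658/0.01123700 − 1)×1000 = (0.925210 − 1)×1000 = -74.790‰
f_A = (δ_mix − δ_B)/(δ_A − δ_B) = (-61.39 − (-74.790))/(-56.812 − (-74.790))
f_A = 13.400 / 17.978 = 0.7454

0.745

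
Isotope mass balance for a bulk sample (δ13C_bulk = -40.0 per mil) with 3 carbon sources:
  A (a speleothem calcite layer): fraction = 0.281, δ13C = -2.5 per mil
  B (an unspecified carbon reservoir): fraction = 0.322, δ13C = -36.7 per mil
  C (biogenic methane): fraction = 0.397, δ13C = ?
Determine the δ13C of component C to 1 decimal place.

-69.2 per mil

Isotope mass balance: δ_bulk = Σ fᵢ·δᵢ.
-40.0 = 0.281×(-2.5) + 0.322×(-36.7) + 0.397×δ_C
0.397·δ_C = -40.0 − (-12.520) = -27.480
δ_C = -27.480 / 0.397 = -69.22 per mil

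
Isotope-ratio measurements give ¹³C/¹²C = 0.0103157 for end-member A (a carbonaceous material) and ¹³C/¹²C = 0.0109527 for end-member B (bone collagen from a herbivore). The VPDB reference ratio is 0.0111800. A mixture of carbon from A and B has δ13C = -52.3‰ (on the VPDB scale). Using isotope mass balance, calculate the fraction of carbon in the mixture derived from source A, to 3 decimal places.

0.561

δ_A = (0.0103157/0.0111800 − 1)×1000 = (0.922692 − 1)×1000 = -77.308‰
δ_B = (0.0109527/0.0111800 − 1)×1000 = (0.979669 − 1)×1000 = -20.331‰
f_A = (δ_mix − δ_B)/(δ_A − δ_B) = (-52.3 − (-20.331))/(-77.308 − (-20.331))
f_A = -31.969 / -56.977 = 0.5611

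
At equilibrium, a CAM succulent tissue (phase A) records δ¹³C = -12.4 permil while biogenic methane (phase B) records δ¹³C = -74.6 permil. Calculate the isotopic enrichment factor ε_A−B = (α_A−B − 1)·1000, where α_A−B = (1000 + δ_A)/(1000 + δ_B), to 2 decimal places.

67.21 permil

α_A−B = (1000 + -12.4) / (1000 + -74.6) = 987.6 / 925.4 = 1.067214
ε_A−B = (1.067214 − 1) × 1000 = 67.214 permil
(The approximation ε ≈ δ_A − δ_B would give 62.2 permil.)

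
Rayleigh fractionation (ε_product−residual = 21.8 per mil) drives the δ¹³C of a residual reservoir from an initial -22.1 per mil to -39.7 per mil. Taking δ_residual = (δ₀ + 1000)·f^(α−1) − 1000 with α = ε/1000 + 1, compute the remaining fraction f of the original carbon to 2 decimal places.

α − 1 = ε/1000 = 0.0218
(δ_res + 1000)/(δ₀ + 1000) = (-39.7 + 1000)/(-22.1 + 1000) = 960.3/977.9 = 0.982002
f = 0.982002^(1/0.0218) = exp(ln(0.982002)/0.0218) = exp(-0.01816/0.0218)
f = exp(-0.8331) = 0.4347

0.43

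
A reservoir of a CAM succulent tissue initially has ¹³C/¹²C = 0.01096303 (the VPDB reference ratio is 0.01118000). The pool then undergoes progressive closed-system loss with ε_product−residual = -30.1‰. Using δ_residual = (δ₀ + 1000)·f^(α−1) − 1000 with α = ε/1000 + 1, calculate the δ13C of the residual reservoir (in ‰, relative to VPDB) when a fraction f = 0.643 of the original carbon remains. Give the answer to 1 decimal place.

δ₀ = (0.01096303/0.01118000 − 1)×1000 = (0.980593 − 1)×1000 = -19.407‰
α − 1 = ε/1000 = -0.0301
f^(α−1) = 0.643^(-0.0301) = 1.013381
δ_res = (-19.407 + 1000) × 1.013381 − 1000 = 993.715 − 1000 = -6.29‰

-6.3‰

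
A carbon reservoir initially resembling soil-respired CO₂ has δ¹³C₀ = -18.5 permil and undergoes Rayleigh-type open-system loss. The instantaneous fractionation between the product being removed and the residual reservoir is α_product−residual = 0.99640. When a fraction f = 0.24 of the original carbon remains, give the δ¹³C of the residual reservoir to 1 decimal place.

Rayleigh residual: δ_res = (δ₀ + 1000)·f^(α−1) − 1000
α − 1 = -0.00360
f^(α−1) = 0.24^(-0.00360) = 1.005151
δ_res = (-18.5 + 1000) × 1.005151 − 1000 = 986.556 − 1000 = -13.44 permil

-13.4 permil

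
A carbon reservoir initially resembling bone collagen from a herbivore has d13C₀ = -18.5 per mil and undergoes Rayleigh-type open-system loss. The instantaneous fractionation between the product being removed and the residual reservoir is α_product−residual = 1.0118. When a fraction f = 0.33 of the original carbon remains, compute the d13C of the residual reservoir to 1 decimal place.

-31.3 per mil

Rayleigh residual: δ_res = (δ₀ + 1000)·f^(α−1) − 1000
α − 1 = 0.01180
f^(α−1) = 0.33^(0.01180) = 0.987003
δ_res = (-18.5 + 1000) × 0.987003 − 1000 = 968.743 − 1000 = -31.26 per mil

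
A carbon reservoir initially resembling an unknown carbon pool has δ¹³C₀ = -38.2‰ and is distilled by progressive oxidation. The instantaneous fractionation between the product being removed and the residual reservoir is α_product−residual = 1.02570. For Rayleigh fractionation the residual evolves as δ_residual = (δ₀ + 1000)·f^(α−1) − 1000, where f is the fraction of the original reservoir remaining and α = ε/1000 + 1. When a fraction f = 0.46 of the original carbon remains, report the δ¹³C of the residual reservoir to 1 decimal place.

Rayleigh residual: δ_res = (δ₀ + 1000)·f^(α−1) − 1000
α − 1 = 0.02570
f^(α−1) = 0.46^(0.02570) = 0.980241
δ_res = (-38.2 + 1000) × 0.980241 − 1000 = 942.796 − 1000 = -57.20‰

-57.2‰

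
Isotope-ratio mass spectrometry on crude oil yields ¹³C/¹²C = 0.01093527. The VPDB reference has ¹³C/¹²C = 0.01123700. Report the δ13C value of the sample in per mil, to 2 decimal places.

-26.85 per mil

δ13C = (R_sample / R_standard − 1) × 1000
R_sample / R_standard = 0.01093527 / 0.01123700 = 0.973149
δ13C = (0.973149 − 1) × 1000 = -26.851 per mil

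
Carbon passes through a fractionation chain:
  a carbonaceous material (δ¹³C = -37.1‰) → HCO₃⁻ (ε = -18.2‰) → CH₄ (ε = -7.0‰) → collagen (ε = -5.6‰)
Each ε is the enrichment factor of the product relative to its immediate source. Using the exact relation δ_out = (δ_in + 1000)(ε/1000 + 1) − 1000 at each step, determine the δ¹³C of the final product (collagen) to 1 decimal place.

step 1: δ = (-37.10 + 1000)·(-18.2/1000 + 1) − 1000 = -54.62‰
step 2: δ = (-54.62 + 1000)·(-7.0/1000 + 1) − 1000 = -61.24‰
step 3: δ = (-61.24 + 1000)·(-5.6/1000 + 1) − 1000 = -66.50‰

-66.5‰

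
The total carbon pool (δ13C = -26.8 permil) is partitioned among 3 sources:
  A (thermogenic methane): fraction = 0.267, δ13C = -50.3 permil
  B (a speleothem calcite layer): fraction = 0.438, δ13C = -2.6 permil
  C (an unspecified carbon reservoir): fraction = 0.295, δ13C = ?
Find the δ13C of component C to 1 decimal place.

-41.5 permil

Isotope mass balance: δ_bulk = Σ fᵢ·δᵢ.
-26.8 = 0.267×(-50.3) + 0.438×(-2.6) + 0.295×δ_C
0.295·δ_C = -26.8 − (-14.569) = -12.231
δ_C = -12.231 / 0.295 = -41.46 permil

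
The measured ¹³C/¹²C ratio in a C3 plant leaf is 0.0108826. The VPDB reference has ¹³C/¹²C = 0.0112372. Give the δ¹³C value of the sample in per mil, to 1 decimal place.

δ¹³C = (R_sample / R_standard − 1) × 1000
R_sample / R_standard = 0.0108826 / 0.0112372 = 0.968444
δ¹³C = (0.968444 − 1) × 1000 = -31.56 per mil

-31.6 per mil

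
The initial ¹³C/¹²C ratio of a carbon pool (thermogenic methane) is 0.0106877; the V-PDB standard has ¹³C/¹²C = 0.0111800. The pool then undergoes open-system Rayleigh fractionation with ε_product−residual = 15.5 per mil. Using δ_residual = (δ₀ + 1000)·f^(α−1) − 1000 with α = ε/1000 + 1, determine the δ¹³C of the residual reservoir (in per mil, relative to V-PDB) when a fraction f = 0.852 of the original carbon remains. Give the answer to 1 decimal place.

-46.4 per mil

δ₀ = (0.0106877/0.0111800 − 1)×1000 = (0.955966 − 1)×1000 = -44.034 per mil
α − 1 = ε/1000 = 0.0155
f^(α−1) = 0.852^(0.0155) = 0.997520
δ_res = (-44.034 + 1000) × 0.997520 − 1000 = 953.596 − 1000 = -46.40 per mil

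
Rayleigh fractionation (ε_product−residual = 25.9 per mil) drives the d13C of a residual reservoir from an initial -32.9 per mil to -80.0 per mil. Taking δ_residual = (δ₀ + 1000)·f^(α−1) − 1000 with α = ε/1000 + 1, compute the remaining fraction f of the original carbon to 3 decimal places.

α − 1 = ε/1000 = 0.0259
(δ_res + 1000)/(δ₀ + 1000) = (-80.0 + 1000)/(-32.9 + 1000) = 920.0/967.1 = 0.951298
f = 0.951298^(1/0.0259) = exp(ln(0.951298)/0.0259) = exp(-0.04993/0.0259)
f = exp(-1.9277) = 0.1455

0.145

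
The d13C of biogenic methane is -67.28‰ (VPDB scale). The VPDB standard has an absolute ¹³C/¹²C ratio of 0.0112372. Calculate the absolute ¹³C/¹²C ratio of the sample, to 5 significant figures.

R_sample = R_standard × (d13C/1000 + 1)
R_sample = 0.0112372 × (-67.28/1000 + 1) = 0.0112372 × 0.932720
R_sample = 0.0104812

0.010481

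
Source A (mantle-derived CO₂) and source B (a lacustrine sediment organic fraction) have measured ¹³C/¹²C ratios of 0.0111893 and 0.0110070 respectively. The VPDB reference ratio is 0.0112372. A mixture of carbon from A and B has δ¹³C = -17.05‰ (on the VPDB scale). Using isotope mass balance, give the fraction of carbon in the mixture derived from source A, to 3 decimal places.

0.212

δ_A = (0.0111893/0.0112372 − 1)×1000 = (0.995737 − 1)×1000 = -4.263‰
δ_B = (0.0110070/0.0112372 − 1)×1000 = (0.979514 − 1)×1000 = -20.486‰
f_A = (δ_mix − δ_B)/(δ_A − δ_B) = (-17.05 − (-20.486))/(-4.263 − (-20.486))
f_A = 3.436 / 16.223 = 0.2118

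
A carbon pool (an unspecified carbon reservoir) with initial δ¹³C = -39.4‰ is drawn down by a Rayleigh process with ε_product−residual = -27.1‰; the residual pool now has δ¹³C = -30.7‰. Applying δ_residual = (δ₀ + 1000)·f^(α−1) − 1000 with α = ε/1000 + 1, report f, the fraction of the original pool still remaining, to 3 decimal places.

α − 1 = ε/1000 = -0.0271
(δ_res + 1000)/(δ₀ + 1000) = (-30.7 + 1000)/(-39.4 + 1000) = 969.3/960.6 = 1.009057
f = 1.009057^(1/-0.0271) = exp(ln(1.009057)/-0.0271) = exp(0.00902/-0.0271)
f = exp(-0.3327) = 0.7170

0.717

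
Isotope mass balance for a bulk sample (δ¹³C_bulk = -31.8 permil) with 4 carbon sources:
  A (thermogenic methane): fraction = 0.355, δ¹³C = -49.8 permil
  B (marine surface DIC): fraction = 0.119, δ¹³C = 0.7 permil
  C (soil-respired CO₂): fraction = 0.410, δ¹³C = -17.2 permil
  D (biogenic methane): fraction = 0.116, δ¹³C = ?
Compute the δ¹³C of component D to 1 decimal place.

-61.7 permil

Isotope mass balance: δ_bulk = Σ fᵢ·δᵢ.
-31.8 = 0.355×(-49.8) + 0.119×(0.7) + 0.410×(-17.2) + 0.116×δ_D
0.116·δ_D = -31.8 − (-24.648) = -7.152
δ_D = -7.152 / 0.116 = -61.66 permil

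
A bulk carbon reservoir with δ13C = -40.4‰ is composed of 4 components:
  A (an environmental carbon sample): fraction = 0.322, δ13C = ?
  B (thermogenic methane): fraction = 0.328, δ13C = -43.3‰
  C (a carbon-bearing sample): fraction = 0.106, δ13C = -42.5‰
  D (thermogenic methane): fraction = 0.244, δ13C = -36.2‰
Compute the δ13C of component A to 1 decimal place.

-39.9‰

Isotope mass balance: δ_bulk = Σ fᵢ·δᵢ.
-40.4 = 0.322×δ_A + 0.328×(-43.3) + 0.106×(-42.5) + 0.244×(-36.2)
0.322·δ_A = -40.4 − (-27.540) = -12.860
δ_A = -12.860 / 0.322 = -39.94‰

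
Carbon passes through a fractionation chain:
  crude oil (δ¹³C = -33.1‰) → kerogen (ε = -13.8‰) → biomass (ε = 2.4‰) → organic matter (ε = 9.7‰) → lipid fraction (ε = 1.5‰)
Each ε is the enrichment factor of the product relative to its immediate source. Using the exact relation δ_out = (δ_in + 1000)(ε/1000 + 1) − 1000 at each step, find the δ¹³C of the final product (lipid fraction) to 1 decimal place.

-33.4‰

step 1: δ = (-33.10 + 1000)·(-13.8/1000 + 1) − 1000 = -46.44‰
step 2: δ = (-46.44 + 1000)·(2.4/1000 + 1) − 1000 = -44.15‰
step 3: δ = (-44.15 + 1000)·(9.7/1000 + 1) − 1000 = -34.88‰
step 4: δ = (-34.88 + 1000)·(1.5/1000 + 1) − 1000 = -33.44‰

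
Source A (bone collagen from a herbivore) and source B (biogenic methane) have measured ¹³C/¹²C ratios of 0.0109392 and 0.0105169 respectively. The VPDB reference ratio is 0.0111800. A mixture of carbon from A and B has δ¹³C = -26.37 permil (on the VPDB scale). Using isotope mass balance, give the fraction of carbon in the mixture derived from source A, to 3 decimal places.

δ_A = (0.0109392/0.0111800 − 1)×1000 = (0.978462 − 1)×1000 = -21.538 permil
δ_B = (0.0105169/0.0111800 − 1)×1000 = (0.940689 − 1)×1000 = -59.311 permil
f_A = (δ_mix − δ_B)/(δ_A − δ_B) = (-26.37 − (-59.311))/(-21.538 − (-59.311))
f_A = 32.941 / 37.773 = 0.8721

0.872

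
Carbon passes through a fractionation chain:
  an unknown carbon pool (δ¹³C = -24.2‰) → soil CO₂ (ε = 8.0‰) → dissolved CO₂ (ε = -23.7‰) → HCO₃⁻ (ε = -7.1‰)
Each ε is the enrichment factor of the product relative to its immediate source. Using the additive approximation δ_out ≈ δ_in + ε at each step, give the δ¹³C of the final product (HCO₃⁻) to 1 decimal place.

step 1: δ ≈ -24.2 + (8.0) = -16.2‰
step 2: δ ≈ -16.2 + (-23.7) = -39.9‰
step 3: δ ≈ -39.9 + (-7.1) = -47.0‰

-47.0‰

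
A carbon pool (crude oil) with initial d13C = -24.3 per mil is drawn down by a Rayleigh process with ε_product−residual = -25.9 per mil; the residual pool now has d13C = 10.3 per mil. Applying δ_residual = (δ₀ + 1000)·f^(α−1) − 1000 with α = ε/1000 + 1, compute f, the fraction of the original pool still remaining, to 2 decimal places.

0.26

α − 1 = ε/1000 = -0.0259
(δ_res + 1000)/(δ₀ + 1000) = (10.3 + 1000)/(-24.3 + 1000) = 1010.3/975.7 = 1.035462
f = 1.035462^(1/-0.0259) = exp(ln(1.035462)/-0.0259) = exp(0.03485/-0.0259)
f = exp(-1.3455) = 0.2604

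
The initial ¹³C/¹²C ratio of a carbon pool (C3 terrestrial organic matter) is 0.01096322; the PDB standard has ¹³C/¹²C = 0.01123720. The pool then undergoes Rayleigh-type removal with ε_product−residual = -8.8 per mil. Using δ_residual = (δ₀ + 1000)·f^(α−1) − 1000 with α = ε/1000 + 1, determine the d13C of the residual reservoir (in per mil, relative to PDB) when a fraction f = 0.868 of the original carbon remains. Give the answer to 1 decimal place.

-23.2 per mil

δ₀ = (0.01096322/0.01123720 − 1)×1000 = (0.975618 − 1)×1000 = -24.382 per mil
α − 1 = ε/1000 = -0.0088
f^(α−1) = 0.868^(-0.0088) = 1.001247
δ_res = (-24.382 + 1000) × 1.001247 − 1000 = 976.835 − 1000 = -23.17 per mil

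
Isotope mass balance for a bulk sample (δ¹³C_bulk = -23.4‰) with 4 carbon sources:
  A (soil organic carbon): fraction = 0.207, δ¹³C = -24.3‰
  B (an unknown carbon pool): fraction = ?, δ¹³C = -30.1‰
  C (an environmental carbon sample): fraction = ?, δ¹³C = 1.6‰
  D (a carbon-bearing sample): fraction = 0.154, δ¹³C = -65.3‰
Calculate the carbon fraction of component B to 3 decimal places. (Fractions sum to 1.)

Let f_B and f_C be the unknown fractions; fractions sum to 1 so f_B + f_C = 0.639.
Mass balance: Σ fᵢ·δᵢ = δ_bulk ⇒ f_B·(-30.1) + f_C·(1.6) = -23.4 − (-15.086) = -8.314
Substitute f_C = 0.639 − f_B:
f_B·(-30.1 − 1.6) = -8.314 − 0.639×(1.6) = -9.336
f_B = -9.336 / -31.7 = 0.2945

0.295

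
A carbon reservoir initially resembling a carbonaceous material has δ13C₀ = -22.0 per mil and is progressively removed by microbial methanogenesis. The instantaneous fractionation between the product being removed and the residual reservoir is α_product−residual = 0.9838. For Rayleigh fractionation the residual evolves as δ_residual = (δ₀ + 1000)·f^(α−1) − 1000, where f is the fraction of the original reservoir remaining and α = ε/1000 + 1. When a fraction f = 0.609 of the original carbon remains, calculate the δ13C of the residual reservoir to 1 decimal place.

Rayleigh residual: δ_res = (δ₀ + 1000)·f^(α−1) − 1000
α − 1 = -0.01620
f^(α−1) = 0.609^(-0.01620) = 1.008067
δ_res = (-22.0 + 1000) × 1.008067 − 1000 = 985.889 − 1000 = -14.11 per mil

-14.1 per mil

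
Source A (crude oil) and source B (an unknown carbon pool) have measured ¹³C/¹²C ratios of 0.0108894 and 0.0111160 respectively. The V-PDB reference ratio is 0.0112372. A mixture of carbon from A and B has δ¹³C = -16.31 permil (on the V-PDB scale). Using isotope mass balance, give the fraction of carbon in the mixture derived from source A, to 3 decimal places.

0.274

δ_A = (0.0108894/0.0112372 − 1)×1000 = (0.969049 − 1)×1000 = -30.951 permil
δ_B = (0.0111160/0.0112372 − 1)×1000 = (0.989214 − 1)×1000 = -10.786 permil
f_A = (δ_mix − δ_B)/(δ_A − δ_B) = (-16.31 − (-10.786))/(-30.951 − (-10.786))
f_A = -5.524 / -20.165 = 0.2740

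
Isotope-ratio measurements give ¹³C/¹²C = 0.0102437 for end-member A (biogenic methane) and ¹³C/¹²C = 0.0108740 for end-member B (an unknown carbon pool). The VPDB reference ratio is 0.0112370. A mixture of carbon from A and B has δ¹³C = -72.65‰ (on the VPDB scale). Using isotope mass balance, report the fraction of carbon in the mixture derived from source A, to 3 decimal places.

δ_A = (0.0102437/0.0112370 − 1)×1000 = (0.911605 − 1)×1000 = -88.395‰
δ_B = (0.0108740/0.0112370 − 1)×1000 = (0.967696 − 1)×1000 = -32.304‰
f_A = (δ_mix − δ_B)/(δ_A − δ_B) = (-72.65 − (-32.304))/(-88.395 − (-32.304))
f_A = -40.346 / -56.091 = 0.7193

0.719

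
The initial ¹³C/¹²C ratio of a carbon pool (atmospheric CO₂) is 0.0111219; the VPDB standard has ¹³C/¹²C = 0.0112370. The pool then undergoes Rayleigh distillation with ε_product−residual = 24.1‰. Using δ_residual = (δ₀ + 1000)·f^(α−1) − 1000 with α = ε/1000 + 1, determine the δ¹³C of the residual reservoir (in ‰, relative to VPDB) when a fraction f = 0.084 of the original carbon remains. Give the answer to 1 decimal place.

-67.6‰

δ₀ = (0.0111219/0.0112370 − 1)×1000 = (0.989757 − 1)×1000 = -10.243‰
α − 1 = ε/1000 = 0.0241
f^(α−1) = 0.084^(0.0241) = 0.942053
δ_res = (-10.243 + 1000) × 0.942053 − 1000 = 932.403 − 1000 = -67.60‰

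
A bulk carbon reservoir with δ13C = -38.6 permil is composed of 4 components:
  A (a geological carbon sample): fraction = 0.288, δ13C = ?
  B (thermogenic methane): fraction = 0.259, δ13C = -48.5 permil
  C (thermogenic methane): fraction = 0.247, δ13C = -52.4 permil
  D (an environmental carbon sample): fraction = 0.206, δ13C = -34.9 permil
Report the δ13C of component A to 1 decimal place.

Isotope mass balance: δ_bulk = Σ fᵢ·δᵢ.
-38.6 = 0.288×δ_A + 0.259×(-48.5) + 0.247×(-52.4) + 0.206×(-34.9)
0.288·δ_A = -38.6 − (-32.694) = -5.906
δ_A = -5.906 / 0.288 = -20.51 permil

-20.5 permil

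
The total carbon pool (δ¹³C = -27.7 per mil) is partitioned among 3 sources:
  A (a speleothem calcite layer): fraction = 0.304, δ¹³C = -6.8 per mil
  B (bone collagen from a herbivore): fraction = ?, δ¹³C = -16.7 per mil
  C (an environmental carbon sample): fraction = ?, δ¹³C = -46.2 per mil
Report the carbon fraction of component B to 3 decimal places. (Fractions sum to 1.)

0.221

Let f_B and f_C be the unknown fractions; fractions sum to 1 so f_B + f_C = 0.696.
Mass balance: Σ fᵢ·δᵢ = δ_bulk ⇒ f_B·(-16.7) + f_C·(-46.2) = -27.7 − (-2.067) = -25.633
Substitute f_C = 0.696 − f_B:
f_B·(-16.7 − -46.2) = -25.633 − 0.696×(-46.2) = 6.522
f_B = 6.522 / 29.5 = 0.2211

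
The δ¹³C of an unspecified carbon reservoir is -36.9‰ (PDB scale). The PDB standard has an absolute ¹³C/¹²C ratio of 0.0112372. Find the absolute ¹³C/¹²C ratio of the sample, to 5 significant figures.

0.010823

R_sample = R_standard × (δ¹³C/1000 + 1)
R_sample = 0.0112372 × (-36.9/1000 + 1) = 0.0112372 × 0.963100
R_sample = 0.0108225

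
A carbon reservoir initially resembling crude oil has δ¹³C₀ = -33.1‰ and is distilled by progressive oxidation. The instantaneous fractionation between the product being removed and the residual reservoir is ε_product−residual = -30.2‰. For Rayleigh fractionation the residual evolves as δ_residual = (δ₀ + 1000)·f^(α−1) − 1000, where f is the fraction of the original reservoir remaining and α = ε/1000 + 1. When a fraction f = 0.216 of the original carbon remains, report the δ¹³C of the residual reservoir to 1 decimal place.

12.7‰

Rayleigh residual: δ_res = (δ₀ + 1000)·f^(α−1) − 1000
α = ε/1000 + 1 = 0.96980, so α − 1 = -0.03020
f^(α−1) = 0.216^(-0.03020) = 1.047368
δ_res = (-33.1 + 1000) × 1.047368 − 1000 = 1012.701 − 1000 = 12.70‰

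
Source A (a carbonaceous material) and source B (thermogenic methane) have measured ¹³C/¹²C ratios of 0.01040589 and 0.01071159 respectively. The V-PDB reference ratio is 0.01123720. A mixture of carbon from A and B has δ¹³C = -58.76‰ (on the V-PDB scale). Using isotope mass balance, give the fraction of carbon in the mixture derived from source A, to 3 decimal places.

0.441

δ_A = (0.01040589/0.01123720 − 1)×1000 = (0.926022 − 1)×1000 = -73.978‰
δ_B = (0.01071159/0.01123720 − 1)×1000 = (0.953226 − 1)×1000 = -46.774‰
f_A = (δ_mix − δ_B)/(δ_A − δ_B) = (-58.76 − (-46.774))/(-73.978 − (-46.774))
f_A = -11.986 / -27.204 = 0.4406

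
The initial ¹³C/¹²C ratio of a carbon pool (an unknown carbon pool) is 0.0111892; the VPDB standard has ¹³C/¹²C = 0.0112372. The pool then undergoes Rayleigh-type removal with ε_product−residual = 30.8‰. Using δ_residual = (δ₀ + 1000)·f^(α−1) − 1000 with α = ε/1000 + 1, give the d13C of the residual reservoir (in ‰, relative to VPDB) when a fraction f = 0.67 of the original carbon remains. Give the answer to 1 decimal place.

δ₀ = (0.0111892/0.0112372 − 1)×1000 = (0.995728 − 1)×1000 = -4.272‰
α − 1 = ε/1000 = 0.0308
f^(α−1) = 0.67^(0.0308) = 0.987741
δ_res = (-4.272 + 1000) × 0.987741 − 1000 = 983.522 − 1000 = -16.48‰

-16.5‰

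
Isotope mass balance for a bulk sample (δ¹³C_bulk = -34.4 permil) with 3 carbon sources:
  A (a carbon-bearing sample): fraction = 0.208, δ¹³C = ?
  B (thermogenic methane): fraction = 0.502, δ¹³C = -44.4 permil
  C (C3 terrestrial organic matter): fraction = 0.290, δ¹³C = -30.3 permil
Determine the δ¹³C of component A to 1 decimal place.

Isotope mass balance: δ_bulk = Σ fᵢ·δᵢ.
-34.4 = 0.208×δ_A + 0.502×(-44.4) + 0.290×(-30.3)
0.208·δ_A = -34.4 − (-31.076) = -3.324
δ_A = -3.324 / 0.208 = -15.98 permil

-16.0 permil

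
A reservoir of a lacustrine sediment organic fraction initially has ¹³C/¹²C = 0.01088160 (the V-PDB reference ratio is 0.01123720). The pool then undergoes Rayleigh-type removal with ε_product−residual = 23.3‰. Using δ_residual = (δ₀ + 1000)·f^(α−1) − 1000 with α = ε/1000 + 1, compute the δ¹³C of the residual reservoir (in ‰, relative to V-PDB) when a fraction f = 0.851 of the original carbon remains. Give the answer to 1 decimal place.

δ₀ = (0.01088160/0.01123720 − 1)×1000 = (0.968355 − 1)×1000 = -31.645‰
α − 1 = ε/1000 = 0.0233
f^(α−1) = 0.851^(0.0233) = 0.996248
δ_res = (-31.645 + 1000) × 0.996248 − 1000 = 964.722 − 1000 = -35.28‰

-35.3‰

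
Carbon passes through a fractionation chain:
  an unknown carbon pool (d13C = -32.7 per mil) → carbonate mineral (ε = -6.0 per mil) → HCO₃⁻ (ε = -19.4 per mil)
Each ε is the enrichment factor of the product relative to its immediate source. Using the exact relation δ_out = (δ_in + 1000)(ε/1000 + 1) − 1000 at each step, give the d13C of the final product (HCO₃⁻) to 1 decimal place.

-57.2 per mil

step 1: δ = (-32.70 + 1000)·(-6.0/1000 + 1) − 1000 = -38.50 per mil
step 2: δ = (-38.50 + 1000)·(-19.4/1000 + 1) − 1000 = -57.16 per mil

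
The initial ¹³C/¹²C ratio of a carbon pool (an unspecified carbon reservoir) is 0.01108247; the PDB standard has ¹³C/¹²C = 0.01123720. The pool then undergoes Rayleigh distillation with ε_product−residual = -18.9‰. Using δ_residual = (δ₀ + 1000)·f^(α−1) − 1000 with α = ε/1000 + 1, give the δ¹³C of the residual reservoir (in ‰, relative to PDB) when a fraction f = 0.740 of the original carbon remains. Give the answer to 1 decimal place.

δ₀ = (0.01108247/0.01123720 − 1)×1000 = (0.986231 − 1)×1000 = -13.769‰
α − 1 = ε/1000 = -0.0189
f^(α−1) = 0.740^(-0.0189) = 1.005707
δ_res = (-13.769 + 1000) × 1.005707 − 1000 = 991.859 − 1000 = -8.14‰

-8.1‰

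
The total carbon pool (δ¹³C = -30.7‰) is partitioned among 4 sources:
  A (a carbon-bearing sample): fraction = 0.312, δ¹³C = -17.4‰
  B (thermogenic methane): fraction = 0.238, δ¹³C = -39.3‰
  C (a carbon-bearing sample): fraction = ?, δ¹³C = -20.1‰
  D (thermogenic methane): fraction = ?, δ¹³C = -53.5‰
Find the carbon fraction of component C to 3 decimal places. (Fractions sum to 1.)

0.244

Let f_C and f_D be the unknown fractions; fractions sum to 1 so f_C + f_D = 0.450.
Mass balance: Σ fᵢ·δᵢ = δ_bulk ⇒ f_C·(-20.1) + f_D·(-53.5) = -30.7 − (-14.782) = -15.918
Substitute f_D = 0.450 − f_C:
f_C·(-20.1 − -53.5) = -15.918 − 0.450×(-53.5) = 8.157
f_C = 8.157 / 33.4 = 0.2442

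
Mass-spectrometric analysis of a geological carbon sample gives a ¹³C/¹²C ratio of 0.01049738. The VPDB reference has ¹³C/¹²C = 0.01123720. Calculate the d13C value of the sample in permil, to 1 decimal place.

d13C = (R_sample / R_standard − 1) × 1000
R_sample / R_standard = 0.01049738 / 0.01123720 = 0.934163
d13C = (0.934163 − 1) × 1000 = -65.84 permil

-65.8 permil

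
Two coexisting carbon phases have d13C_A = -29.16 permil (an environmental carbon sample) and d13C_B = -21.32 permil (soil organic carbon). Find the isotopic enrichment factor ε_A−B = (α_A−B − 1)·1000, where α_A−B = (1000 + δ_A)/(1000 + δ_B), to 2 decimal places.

α_A−B = (1000 + -29.16) / (1000 + -21.32) = 970.84 / 978.68 = 0.991989
ε_A−B = (0.991989 − 1) × 1000 = -8.011 permil
(The approximation ε ≈ δ_A − δ_B would give -7.84 permil.)

-8.01 permil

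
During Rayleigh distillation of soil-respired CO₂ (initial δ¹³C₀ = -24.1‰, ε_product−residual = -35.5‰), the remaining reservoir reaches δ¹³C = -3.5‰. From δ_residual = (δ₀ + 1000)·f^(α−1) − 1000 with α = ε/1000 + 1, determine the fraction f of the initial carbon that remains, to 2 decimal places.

0.56

α − 1 = ε/1000 = -0.0355
(δ_res + 1000)/(δ₀ + 1000) = (-3.5 + 1000)/(-24.1 + 1000) = 996.5/975.9 = 1.021109
f = 1.021109^(1/-0.0355) = exp(ln(1.021109)/-0.0355) = exp(0.02089/-0.0355)
f = exp(-0.5884) = 0.5552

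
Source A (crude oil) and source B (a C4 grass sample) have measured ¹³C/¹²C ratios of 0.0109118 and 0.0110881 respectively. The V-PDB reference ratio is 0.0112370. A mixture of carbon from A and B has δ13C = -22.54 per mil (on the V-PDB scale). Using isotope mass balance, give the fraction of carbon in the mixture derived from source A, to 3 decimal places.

0.592

δ_A = (0.0109118/0.0112370 − 1)×1000 = (0.971060 − 1)×1000 = -28.940 per mil
δ_B = (0.0110881/0.0112370 − 1)×1000 = (0.986749 − 1)×1000 = -13.251 per mil
f_A = (δ_mix − δ_B)/(δ_A − δ_B) = (-22.54 − (-13.251))/(-28.940 − (-13.251))
f_A = -9.289 / -15.689 = 0.5921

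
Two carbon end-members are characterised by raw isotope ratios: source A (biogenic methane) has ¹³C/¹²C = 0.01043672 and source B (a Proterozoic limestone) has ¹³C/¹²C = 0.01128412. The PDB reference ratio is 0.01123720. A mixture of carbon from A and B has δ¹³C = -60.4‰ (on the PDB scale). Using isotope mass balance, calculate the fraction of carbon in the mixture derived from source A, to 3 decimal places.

0.856

δ_A = (0.01043672/0.01123720 − 1)×1000 = (0.928765 − 1)×1000 = -71.235‰
δ_B = (0.01128412/0.01123720 − 1)×1000 = (1.004175 − 1)×1000 = 4.175‰
f_A = (δ_mix − δ_B)/(δ_A − δ_B) = (-60.4 − (4.175))/(-71.235 − (4.175))
f_A = -64.575 / -75.410 = 0.8563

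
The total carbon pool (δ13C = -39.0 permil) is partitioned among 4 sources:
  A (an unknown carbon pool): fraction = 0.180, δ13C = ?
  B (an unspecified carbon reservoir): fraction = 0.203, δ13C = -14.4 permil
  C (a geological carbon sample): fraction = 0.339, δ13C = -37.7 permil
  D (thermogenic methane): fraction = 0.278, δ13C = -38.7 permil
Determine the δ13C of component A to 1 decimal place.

Isotope mass balance: δ_bulk = Σ fᵢ·δᵢ.
-39.0 = 0.180×δ_A + 0.203×(-14.4) + 0.339×(-37.7) + 0.278×(-38.7)
0.180·δ_A = -39.0 − (-26.462) = -12.538
δ_A = -12.538 / 0.180 = -69.65 permil

-69.7 permil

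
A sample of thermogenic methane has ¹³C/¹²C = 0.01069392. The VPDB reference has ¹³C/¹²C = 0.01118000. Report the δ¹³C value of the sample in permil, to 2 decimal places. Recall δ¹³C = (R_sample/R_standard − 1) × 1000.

δ¹³C = (R_sample / R_standard − 1) × 1000
R_sample / R_standard = 0.01069392 / 0.01118000 = 0.956522
δ¹³C = (0.956522 − 1) × 1000 = -43.478 permil

-43.48 permil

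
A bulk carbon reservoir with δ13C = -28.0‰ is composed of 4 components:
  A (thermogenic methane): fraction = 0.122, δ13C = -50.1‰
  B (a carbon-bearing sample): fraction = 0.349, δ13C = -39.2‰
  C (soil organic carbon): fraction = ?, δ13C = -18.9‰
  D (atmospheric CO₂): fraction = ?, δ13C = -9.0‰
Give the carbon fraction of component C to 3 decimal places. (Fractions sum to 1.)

0.348

Let f_C and f_D be the unknown fractions; fractions sum to 1 so f_C + f_D = 0.529.
Mass balance: Σ fᵢ·δᵢ = δ_bulk ⇒ f_C·(-18.9) + f_D·(-9.0) = -28.0 − (-19.793) = -8.207
Substitute f_D = 0.529 − f_C:
f_C·(-18.9 − -9.0) = -8.207 − 0.529×(-9.0) = -3.446
f_C = -3.446 / -9.9 = 0.3481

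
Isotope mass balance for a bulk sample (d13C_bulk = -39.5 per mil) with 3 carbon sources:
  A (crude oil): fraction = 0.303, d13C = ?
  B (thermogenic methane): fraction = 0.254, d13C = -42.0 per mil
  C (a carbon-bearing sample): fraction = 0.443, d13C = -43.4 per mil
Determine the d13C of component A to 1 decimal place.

-31.7 per mil

Isotope mass balance: δ_bulk = Σ fᵢ·δᵢ.
-39.5 = 0.303×δ_A + 0.254×(-42.0) + 0.443×(-43.4)
0.303·δ_A = -39.5 − (-29.894) = -9.606
δ_A = -9.606 / 0.303 = -31.70 per mil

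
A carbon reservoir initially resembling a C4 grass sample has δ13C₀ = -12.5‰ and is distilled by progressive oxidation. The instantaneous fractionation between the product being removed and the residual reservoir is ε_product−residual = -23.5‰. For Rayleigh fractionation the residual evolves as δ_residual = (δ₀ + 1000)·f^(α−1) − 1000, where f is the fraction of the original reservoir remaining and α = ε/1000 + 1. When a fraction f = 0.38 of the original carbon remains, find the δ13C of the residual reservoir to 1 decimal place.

Rayleigh residual: δ_res = (δ₀ + 1000)·f^(α−1) − 1000
α = ε/1000 + 1 = 0.97650, so α − 1 = -0.02350
f^(α−1) = 0.38^(-0.02350) = 1.022999
δ_res = (-12.5 + 1000) × 1.022999 − 1000 = 1010.211 − 1000 = 10.21‰

10.2‰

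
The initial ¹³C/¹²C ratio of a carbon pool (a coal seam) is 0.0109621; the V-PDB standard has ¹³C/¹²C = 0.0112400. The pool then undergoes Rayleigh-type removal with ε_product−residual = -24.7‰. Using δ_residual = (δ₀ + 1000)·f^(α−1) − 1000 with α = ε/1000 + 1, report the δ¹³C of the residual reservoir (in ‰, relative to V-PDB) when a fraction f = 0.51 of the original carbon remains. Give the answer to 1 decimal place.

δ₀ = (0.0109621/0.0112400 − 1)×1000 = (0.975276 − 1)×1000 = -24.724‰
α − 1 = ε/1000 = -0.0247
f^(α−1) = 0.51^(-0.0247) = 1.016771
δ_res = (-24.724 + 1000) × 1.016771 − 1000 = 991.632 − 1000 = -8.37‰

-8.4‰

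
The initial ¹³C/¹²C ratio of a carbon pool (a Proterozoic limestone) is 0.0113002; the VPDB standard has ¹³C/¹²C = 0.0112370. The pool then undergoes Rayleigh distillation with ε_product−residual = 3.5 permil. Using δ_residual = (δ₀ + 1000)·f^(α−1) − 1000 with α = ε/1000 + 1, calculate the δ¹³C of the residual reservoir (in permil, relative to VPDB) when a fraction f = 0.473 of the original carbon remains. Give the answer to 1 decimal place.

3.0 permil

δ₀ = (0.0113002/0.0112370 − 1)×1000 = (1.005624 − 1)×1000 = 5.624 permil
α − 1 = ε/1000 = 0.0035
f^(α−1) = 0.473^(0.0035) = 0.997383
δ_res = (5.624 + 1000) × 0.997383 − 1000 = 1002.993 − 1000 = 2.99 permil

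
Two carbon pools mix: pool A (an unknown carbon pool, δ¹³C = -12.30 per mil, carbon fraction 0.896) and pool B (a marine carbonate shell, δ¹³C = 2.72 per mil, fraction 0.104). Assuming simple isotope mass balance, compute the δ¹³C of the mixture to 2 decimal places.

δ_mix = f_A·δ_A + f_B·δ_B
δ_mix = 0.896 × (-12.30) + 0.104 × (2.72)
δ_mix = -11.021 + 0.283 = -10.738 per mil

-10.74 per mil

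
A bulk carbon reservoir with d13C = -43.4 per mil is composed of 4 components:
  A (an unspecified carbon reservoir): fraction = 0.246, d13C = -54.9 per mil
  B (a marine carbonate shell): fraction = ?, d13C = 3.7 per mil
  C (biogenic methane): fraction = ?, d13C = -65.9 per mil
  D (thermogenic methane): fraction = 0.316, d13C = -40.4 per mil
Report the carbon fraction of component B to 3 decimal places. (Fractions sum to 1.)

0.169

Let f_B and f_C be the unknown fractions; fractions sum to 1 so f_B + f_C = 0.438.
Mass balance: Σ fᵢ·δᵢ = δ_bulk ⇒ f_B·(3.7) + f_C·(-65.9) = -43.4 − (-26.272) = -17.128
Substitute f_C = 0.438 − f_B:
f_B·(3.7 − -65.9) = -17.128 − 0.438×(-65.9) = 11.736
f_B = 11.736 / 69.6 = 0.1686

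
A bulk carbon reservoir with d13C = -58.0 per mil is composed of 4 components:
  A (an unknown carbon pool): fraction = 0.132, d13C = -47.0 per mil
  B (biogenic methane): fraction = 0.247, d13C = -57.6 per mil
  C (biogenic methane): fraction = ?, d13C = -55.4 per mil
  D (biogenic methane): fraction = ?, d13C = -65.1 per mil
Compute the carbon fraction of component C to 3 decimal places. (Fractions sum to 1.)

Let f_C and f_D be the unknown fractions; fractions sum to 1 so f_C + f_D = 0.621.
Mass balance: Σ fᵢ·δᵢ = δ_bulk ⇒ f_C·(-55.4) + f_D·(-65.1) = -58.0 − (-20.431) = -37.569
Substitute f_D = 0.621 − f_C:
f_C·(-55.4 − -65.1) = -37.569 − 0.621×(-65.1) = 2.858
f_C = 2.858 / 9.7 = 0.2947

0.295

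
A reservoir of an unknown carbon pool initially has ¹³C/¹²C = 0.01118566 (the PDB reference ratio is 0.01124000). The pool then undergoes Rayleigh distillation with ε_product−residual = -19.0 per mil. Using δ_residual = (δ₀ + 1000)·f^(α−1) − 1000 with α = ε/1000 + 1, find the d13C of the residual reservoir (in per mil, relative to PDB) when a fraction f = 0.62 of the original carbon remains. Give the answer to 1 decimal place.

δ₀ = (0.01118566/0.01124000 − 1)×1000 = (0.995165 − 1)×1000 = -4.835 per mil
α − 1 = ε/1000 = -0.0190
f^(α−1) = 0.62^(-0.0190) = 1.009124
δ_res = (-4.835 + 1000) × 1.009124 − 1000 = 1004.245 − 1000 = 4.25 per mil

4.2 per mil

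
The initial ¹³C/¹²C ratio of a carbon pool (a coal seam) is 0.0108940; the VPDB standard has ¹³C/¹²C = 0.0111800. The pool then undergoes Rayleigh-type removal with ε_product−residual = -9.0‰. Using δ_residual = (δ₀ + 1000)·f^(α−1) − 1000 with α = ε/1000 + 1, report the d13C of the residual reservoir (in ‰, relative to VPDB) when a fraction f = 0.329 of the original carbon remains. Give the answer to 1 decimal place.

-15.8‰

δ₀ = (0.0108940/0.0111800 − 1)×1000 = (0.974419 − 1)×1000 = -25.581‰
α − 1 = ε/1000 = -0.0090
f^(α−1) = 0.329^(-0.0090) = 1.010055
δ_res = (-25.581 + 1000) × 1.010055 − 1000 = 984.217 − 1000 = -15.78‰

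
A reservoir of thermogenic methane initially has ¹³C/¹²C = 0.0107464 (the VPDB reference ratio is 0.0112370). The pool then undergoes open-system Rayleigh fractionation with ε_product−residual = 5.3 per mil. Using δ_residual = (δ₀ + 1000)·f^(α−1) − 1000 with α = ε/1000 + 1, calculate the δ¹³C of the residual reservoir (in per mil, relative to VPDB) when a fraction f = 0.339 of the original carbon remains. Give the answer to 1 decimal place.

δ₀ = (0.0107464/0.0112370 − 1)×1000 = (0.956341 − 1)×1000 = -43.659 per mil
α − 1 = ε/1000 = 0.0053
f^(α−1) = 0.339^(0.0053) = 0.994283
δ_res = (-43.659 + 1000) × 0.994283 − 1000 = 950.873 − 1000 = -49.13 per mil

-49.1 per mil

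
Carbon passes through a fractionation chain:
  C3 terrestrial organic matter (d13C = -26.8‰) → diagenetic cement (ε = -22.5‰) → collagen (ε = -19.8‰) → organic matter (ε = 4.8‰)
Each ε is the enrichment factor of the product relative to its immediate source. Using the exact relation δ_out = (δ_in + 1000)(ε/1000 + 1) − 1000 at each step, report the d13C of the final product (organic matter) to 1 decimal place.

-63.1‰

step 1: δ = (-26.80 + 1000)·(-22.5/1000 + 1) − 1000 = -48.70‰
step 2: δ = (-48.70 + 1000)·(-19.8/1000 + 1) − 1000 = -67.53‰
step 3: δ = (-67.53 + 1000)·(4.8/1000 + 1) − 1000 = -63.06‰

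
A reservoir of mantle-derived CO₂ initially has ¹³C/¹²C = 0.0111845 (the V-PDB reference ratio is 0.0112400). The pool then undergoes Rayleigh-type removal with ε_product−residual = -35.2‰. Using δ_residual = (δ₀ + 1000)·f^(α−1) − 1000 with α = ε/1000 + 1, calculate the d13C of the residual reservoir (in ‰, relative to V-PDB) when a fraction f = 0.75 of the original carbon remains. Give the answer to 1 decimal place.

δ₀ = (0.0111845/0.0112400 − 1)×1000 = (0.995062 − 1)×1000 = -4.938‰
α − 1 = ε/1000 = -0.0352
f^(α−1) = 0.75^(-0.0352) = 1.010178
δ_res = (-4.938 + 1000) × 1.010178 − 1000 = 1005.190 − 1000 = 5.19‰

5.2‰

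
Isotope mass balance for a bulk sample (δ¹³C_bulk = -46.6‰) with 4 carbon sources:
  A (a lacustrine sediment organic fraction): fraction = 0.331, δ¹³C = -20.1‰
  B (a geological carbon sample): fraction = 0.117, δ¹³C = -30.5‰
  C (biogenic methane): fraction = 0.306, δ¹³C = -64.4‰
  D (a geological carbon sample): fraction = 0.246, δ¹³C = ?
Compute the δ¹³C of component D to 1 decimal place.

-67.8‰

Isotope mass balance: δ_bulk = Σ fᵢ·δᵢ.
-46.6 = 0.331×(-20.1) + 0.117×(-30.5) + 0.306×(-64.4) + 0.246×δ_D
0.246·δ_D = -46.6 − (-29.928) = -16.672
δ_D = -16.672 / 0.246 = -67.77‰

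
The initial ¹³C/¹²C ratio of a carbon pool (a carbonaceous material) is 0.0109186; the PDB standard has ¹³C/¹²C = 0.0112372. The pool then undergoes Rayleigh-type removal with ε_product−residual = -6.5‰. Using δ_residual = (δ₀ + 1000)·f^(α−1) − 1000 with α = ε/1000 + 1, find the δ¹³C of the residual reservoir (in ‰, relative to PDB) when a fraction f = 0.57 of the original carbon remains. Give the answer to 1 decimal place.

δ₀ = (0.0109186/0.0112372 − 1)×1000 = (0.971648 − 1)×1000 = -28.352‰
α − 1 = ε/1000 = -0.0065
f^(α−1) = 0.57^(-0.0065) = 1.003660
δ_res = (-28.352 + 1000) × 1.003660 − 1000 = 975.204 − 1000 = -24.80‰

-24.8‰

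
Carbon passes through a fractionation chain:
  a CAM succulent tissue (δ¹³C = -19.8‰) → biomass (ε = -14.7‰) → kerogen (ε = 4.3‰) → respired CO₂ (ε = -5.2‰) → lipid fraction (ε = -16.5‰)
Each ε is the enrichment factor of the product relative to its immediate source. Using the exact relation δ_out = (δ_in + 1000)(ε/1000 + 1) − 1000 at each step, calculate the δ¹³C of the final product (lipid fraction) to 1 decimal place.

-51.0‰

step 1: δ = (-19.80 + 1000)·(-14.7/1000 + 1) − 1000 = -34.21‰
step 2: δ = (-34.21 + 1000)·(4.3/1000 + 1) − 1000 = -30.06‰
step 3: δ = (-30.06 + 1000)·(-5.2/1000 + 1) − 1000 = -35.10‰
step 4: δ = (-35.10 + 1000)·(-16.5/1000 + 1) − 1000 = -51.02‰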